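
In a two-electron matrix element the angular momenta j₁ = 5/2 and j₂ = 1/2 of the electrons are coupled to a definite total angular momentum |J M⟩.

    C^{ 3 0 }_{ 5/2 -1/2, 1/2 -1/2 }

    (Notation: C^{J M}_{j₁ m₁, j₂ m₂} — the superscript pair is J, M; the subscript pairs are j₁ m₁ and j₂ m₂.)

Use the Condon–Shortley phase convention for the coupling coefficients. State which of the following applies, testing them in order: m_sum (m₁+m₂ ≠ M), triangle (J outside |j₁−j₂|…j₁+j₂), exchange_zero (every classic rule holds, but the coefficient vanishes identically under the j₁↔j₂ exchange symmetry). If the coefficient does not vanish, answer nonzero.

m-sum: m₁+m₂ = -1/2+(-1/2) = -1, M = 0  ✗ ⇒ coefficient is 0

m_sum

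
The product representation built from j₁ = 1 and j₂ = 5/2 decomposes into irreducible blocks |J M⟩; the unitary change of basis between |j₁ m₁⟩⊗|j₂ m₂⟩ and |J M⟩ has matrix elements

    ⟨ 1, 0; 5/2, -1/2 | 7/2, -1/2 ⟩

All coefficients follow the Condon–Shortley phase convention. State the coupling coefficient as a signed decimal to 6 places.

+√(4/7) ≈ +0.755929

√[8·0!2!5!/8! · 1!1!2!3!3!4!] = √(576/7)
  +(−1)^0/∏(0,0,1,2,1,3)! = 1/12  (running 1/12)
⟨..|..⟩ = √(576/7)·(1/12) = +0.755929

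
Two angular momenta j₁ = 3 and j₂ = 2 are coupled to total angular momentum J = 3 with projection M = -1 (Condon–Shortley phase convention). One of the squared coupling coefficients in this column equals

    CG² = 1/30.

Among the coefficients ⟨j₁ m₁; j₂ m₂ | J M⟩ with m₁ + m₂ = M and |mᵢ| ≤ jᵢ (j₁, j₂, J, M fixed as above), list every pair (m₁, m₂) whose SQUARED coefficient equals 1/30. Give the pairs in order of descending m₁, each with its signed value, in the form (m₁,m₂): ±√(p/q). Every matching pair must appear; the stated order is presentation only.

(0,-1): −√(1/30)

Admissible pairs with m₁+m₂ = M = -1: (-3,2), (-2,1), (-1,0), (0,-1), (1,-2)
  (m₁,m₂)=(1,-2): CG² = 2/5, CG = +√(2/5)
  (m₁,m₂)=(0,-1): CG² = 1/30, CG = −√(1/30)   ← matches the target
  (m₁,m₂)=(-1,0): CG² = 3/20, CG = −√(3/20)
  (m₁,m₂)=(-2,1): CG² = 1/4, CG = +√(1/4)
  (m₁,m₂)=(-3,2): CG² = 1/6, CG = +√(1/6)
Pairs with CG² = 1/30: (0,-1): −√(1/30)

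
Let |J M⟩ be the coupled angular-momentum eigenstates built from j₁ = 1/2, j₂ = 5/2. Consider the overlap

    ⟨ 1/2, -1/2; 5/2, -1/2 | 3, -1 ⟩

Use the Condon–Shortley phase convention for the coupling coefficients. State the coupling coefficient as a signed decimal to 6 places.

j₁+j₂−J=0  J+j₁−j₂=1  J−j₁+j₂=5  j₁+j₂+J+1=7
(j₁±m₁, j₂±m₂, J±M) = (0,1,2,3,2,4)
P² = 96
sum k=0..0:
  [0] +1/12 = 1/12
S = 1/12
C² = P²·S² = 2/3 ; C = +0.816497

+√(2/3) ≈ +0.816497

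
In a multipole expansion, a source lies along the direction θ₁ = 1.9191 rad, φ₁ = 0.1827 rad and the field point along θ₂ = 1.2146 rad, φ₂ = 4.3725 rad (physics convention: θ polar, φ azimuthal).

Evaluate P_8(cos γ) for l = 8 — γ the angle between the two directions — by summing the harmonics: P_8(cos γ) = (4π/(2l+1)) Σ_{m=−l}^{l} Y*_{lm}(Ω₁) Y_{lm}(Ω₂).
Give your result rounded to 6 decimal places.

Expand P_8 via completeness: Σ_{m} conj(Y_{8,m}) at Ω₁ times Y_{8,m} at Ω₂ —
  m=-8: (+0.034227+0.312193i) × (-0.279878+0.125819i) = -0.048859-0.083070i  (running Σ = -0.048859-0.083070i)
  m=-7: (-0.131267-0.436860i) × (+0.315405+0.330277i) = +0.102882-0.181143i  (running Σ = +0.054023-0.264212i)
  m=-6: (+0.088657+0.172564i) × (+0.094931-0.187564i) = +0.040783-0.000247i  (running Σ = +0.094806-0.264459i)
  m=-5: (+0.155850+0.201936i) × (+0.239151+0.030937i) = +0.031024+0.053115i  (running Σ = +0.125831-0.211344i)
  m=-4: (-0.225478-0.202109i) × (-0.065701-0.306384i) = -0.047109+0.082361i  (running Σ = +0.078722-0.128983i)
  m=-3: (-0.105763-0.064568i) × (+0.088672-0.054503i) = -0.012897+0.000039i  (running Σ = +0.065824-0.128944i)
  m=-2: (+0.300685+0.115036i) × (-0.254598-0.205790i) = -0.052880-0.091166i  (running Σ = +0.012944-0.220110i)
  m=-1: (+0.063362+0.011707i) × (+0.014280-0.040382i) = +0.001378-0.002392i  (running Σ = +0.014321-0.222501i)
  m=0: (-0.322951-0.000000i) × (-0.326545+0.000000i) = +0.105458+0.000000i  (running Σ = +0.119779-0.222501i)
  m=1: (-0.063362+0.011707i) × (-0.014280-0.040382i) = +0.001378+0.002392i  (running Σ = +0.121157-0.220110i)
  m=2: (+0.300685-0.115036i) × (-0.254598+0.205790i) = -0.052880+0.091166i  (running Σ = +0.068277-0.128944i)
  m=3: (+0.105763-0.064568i) × (-0.088672-0.054503i) = -0.012897-0.000039i  (running Σ = +0.055379-0.128983i)
  m=4: (-0.225478+0.202109i) × (-0.065701+0.306384i) = -0.047109-0.082361i  (running Σ = +0.008270-0.211344i)
  m=5: (-0.155850+0.201936i) × (-0.239151+0.030937i) = +0.031024-0.053115i  (running Σ = +0.039295-0.264459i)
  m=6: (+0.088657-0.172564i) × (+0.094931+0.187564i) = +0.040783+0.000247i  (running Σ = +0.080078-0.264212i)
  m=7: (+0.131267-0.436860i) × (-0.315405+0.330277i) = +0.102882+0.181143i  (running Σ = +0.182960-0.083070i)
  m=8: (+0.034227-0.312193i) × (-0.279878-0.125819i) = -0.048859+0.083070i  (running Σ = +0.134101-0.000000i)
Accumulated sum +0.134101-0.000000i; after 4π/(2l+1) scaling, +0.099127-0.000000i ⇒ P_8 = 0.099127

0.099127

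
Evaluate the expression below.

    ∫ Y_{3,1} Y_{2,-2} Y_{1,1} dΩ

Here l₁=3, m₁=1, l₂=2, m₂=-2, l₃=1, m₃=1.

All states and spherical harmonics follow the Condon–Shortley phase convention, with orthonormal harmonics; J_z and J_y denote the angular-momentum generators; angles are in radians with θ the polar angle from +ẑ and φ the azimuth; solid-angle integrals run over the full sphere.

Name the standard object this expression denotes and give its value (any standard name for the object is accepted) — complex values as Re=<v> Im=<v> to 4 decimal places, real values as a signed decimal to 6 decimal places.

Gaunt coefficient, -0.082589

This is a Gaunt coefficient — the integral of a triple product of spherical harmonics over the sphere.
Rules hold: Σm=0, L=6 even, 1≤1≤5.
N = 7·5·3 = 105
Δ = 4!·2!·0!/7! = 1/105
Racah Σ t=2..2: t=2:+1/4 = 1/4
⇒ 3j(3 2 1; 0 0 0)² = 3/35, sgn -1
Racah Σ t=0..0: t=0:+1/48 = 1/48
⇒ 3j(3 2 1; 1 -2 1)² = 1/105, sgn +1
4πI² = N·(3j₀)²·(3jₘ)² = 3/35
I = -1·√(0.0857143/4π) = -0.08258890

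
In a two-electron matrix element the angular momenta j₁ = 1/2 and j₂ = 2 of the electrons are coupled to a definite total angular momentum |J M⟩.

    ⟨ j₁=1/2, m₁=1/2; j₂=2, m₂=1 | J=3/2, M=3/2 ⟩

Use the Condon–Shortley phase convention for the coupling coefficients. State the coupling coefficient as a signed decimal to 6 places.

+0.447214

j₁+j₂−J=1  J+j₁−j₂=0  J−j₁+j₂=3  j₁+j₂+J+1=5
(j₁±m₁, j₂±m₂, J±M) = (1,0,3,1,3,0)
P² = 36/5
sum k=0..0:
  [0] +1/6 = 1/6
S = 1/6
C² = P²·S² = 1/5 ; C = +0.447214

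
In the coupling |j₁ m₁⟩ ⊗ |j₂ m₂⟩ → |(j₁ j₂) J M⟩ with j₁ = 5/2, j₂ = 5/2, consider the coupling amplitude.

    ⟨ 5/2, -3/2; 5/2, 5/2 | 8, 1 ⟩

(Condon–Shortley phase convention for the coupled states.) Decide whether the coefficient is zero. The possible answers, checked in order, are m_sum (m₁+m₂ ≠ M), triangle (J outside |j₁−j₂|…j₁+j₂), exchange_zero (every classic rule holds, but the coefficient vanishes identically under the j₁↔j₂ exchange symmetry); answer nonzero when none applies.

m-sum: m₁+m₂ = -3/2+5/2 = 1, M = 1  ✓
triangle: need |j₁−j₂| ≤ J ≤ j₁+j₂, i.e. J ∈ [0, 5]; J = 8 is outside ✗ ⇒ coefficient is 0

triangle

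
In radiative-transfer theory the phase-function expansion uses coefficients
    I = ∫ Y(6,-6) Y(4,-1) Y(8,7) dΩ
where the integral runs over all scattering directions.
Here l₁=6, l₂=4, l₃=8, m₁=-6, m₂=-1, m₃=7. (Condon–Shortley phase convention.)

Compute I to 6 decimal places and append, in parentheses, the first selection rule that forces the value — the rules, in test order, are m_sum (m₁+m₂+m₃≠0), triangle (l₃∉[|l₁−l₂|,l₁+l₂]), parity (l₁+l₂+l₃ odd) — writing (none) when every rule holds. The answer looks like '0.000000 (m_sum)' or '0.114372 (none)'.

Checks pass: Σm=0; 18 even; l₃=8∈[2,10].
(2·6+1)(2·4+1)(2·8+1) = 1989
Δ: 2! 10! 6! / 19! → 1/23279256
sum: t=0:+1/1658880 t=1:−1/518400 t=2:+1/1658880 = -1/1382400
3j²(6 4 8; 0 0 0) = Δ·Π!·Σ² = 504/46189  (sign -1)
sum: t=2:+1/870912000 = 1/870912000
3j²(6 4 8; -6 -1 7) = Δ·Π!·Σ² = 33/1292  (sign -1)
combine: 4πI² = 1989·504/46189·33/1292 = 3402/6137
take √, sign +1: I = 0.21003137
No selection rule forces the value: the integral is nonzero (none).

0.210031 (none)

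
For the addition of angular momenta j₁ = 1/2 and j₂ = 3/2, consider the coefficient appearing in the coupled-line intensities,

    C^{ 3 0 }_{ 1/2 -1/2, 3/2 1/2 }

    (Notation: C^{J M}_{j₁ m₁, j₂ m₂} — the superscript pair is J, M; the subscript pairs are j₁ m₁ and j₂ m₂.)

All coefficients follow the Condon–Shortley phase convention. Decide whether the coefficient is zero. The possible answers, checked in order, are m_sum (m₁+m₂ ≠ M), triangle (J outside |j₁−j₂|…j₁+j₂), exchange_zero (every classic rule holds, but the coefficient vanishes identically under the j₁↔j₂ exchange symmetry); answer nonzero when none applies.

m-sum: m₁+m₂ = -1/2+1/2 = 0, M = 0  ✓
triangle: need |j₁−j₂| ≤ J ≤ j₁+j₂, i.e. J ∈ [1, 2]; J = 3 is outside ✗ ⇒ coefficient is 0

triangle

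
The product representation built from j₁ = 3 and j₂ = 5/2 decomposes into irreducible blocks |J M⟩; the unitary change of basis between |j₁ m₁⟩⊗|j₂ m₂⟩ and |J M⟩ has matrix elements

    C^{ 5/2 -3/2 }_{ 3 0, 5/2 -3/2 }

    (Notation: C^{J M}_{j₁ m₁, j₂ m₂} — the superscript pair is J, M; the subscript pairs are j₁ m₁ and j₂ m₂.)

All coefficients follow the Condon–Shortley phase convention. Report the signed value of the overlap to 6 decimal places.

-0.483046

j₁+j₂−J=3  J+j₁−j₂=3  J−j₁+j₂=2  j₁+j₂+J+1=9
(j₁±m₁, j₂±m₂, J±M) = (3,3,1,4,1,4)
P² = 864/35
sum k=0..1:
  [0] +1/36 = 1/36
  [1] −1/8 = -1/8
S = -7/72
C² = P²·S² = 7/30 ; C = -0.483046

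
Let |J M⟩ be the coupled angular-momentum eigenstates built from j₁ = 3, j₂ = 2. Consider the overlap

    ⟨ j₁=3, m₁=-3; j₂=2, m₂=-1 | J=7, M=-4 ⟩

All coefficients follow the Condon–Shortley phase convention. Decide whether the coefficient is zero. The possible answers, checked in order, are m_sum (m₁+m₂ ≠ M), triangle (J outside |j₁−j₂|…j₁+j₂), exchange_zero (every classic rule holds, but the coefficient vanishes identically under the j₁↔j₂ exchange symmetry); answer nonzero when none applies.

m-sum: m₁+m₂ = -3+(-1) = -4, M = -4  ✓
triangle: need |j₁−j₂| ≤ J ≤ j₁+j₂, i.e. J ∈ [1, 5]; J = 7 is outside ✗ ⇒ coefficient is 0

triangle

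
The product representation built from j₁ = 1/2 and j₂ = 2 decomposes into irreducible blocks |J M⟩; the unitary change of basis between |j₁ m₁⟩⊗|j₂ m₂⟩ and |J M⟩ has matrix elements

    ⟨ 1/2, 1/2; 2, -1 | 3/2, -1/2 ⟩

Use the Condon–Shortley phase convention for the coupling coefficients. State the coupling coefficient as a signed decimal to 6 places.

+0.774597

triangle: 1!·0!·3!/5! = 6/120
(j±m)!: 1!·0!·1!·3!·1!·2! = 12
prefactor² = (2J+1)·Δ·N² = 12/5
  k=0: +1/(0!·1!·0!·1!·0!·2!) = 1/2
Σ = 1/2  ⇒  CG² = 12/5·(1/2)² = 3/5
CG = +√(3/5) = +0.774597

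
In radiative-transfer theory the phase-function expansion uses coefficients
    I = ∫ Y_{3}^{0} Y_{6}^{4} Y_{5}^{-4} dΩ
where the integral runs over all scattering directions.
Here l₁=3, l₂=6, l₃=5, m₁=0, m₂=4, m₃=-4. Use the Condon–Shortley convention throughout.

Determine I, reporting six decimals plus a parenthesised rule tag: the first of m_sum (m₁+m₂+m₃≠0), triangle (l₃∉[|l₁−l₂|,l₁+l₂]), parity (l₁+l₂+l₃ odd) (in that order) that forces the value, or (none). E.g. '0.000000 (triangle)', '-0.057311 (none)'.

Checks pass: Σm=0; 14 even; l₃=5∈[3,9].
(2·3+1)(2·6+1)(2·5+1) = 1001
Δ: 4! 2! 8! / 15! → 1/675675
sum: t=1:−1/8640 t=2:+1/2304 t=3:−1/8640 = 7/34560
3j²(3 6 5; 0 0 0) = Δ·Π!·Σ² = 7/429  (sign -1)
sum: t=2:+1/161280 t=3:−1/60480 = -1/96768
3j²(3 6 5; 0 4 -4) = Δ·Π!·Σ² = 15/1001  (sign +1)
combine: 4πI² = 1001·7/429·15/1001 = 35/143
take √, sign -1: I = -0.13956004
No selection rule forces the value: the integral is nonzero (none).

-0.139560 (none)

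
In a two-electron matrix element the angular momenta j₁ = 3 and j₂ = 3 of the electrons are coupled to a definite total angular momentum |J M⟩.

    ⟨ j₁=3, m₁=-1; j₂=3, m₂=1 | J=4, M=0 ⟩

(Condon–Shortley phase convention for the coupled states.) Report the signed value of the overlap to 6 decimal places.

+√(1/154) ≈ +0.080582

triangle: 2!×4!×4!/11! = 1152/39916800
(j±m)!: 2!×4!×4!×2!×4!×4! = 1327104
prefactor² = (2J+1)×Δ×N² = 663552/1925
  k=0: +1/(0!×2!×4!×4!×0!×0!) = 1/1152
  k=1: −1/(1!×1!×3!×3!×1!×1!) = -1/36
  k=2: +1/(2!×0!×2!×2!×2!×2!) = 1/32
Σ = 5/1152  ⇒  CG² = 663552/1925×(5/1152)² = 1/154
CG = +√(1/154) = +0.080582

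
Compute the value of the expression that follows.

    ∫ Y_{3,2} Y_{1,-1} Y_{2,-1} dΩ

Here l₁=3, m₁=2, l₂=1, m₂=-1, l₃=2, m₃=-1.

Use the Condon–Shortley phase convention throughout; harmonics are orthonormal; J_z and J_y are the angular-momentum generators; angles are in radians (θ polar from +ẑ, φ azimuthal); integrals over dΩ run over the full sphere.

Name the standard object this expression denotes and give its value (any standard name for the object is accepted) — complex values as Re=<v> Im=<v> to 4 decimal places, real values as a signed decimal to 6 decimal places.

This is a Gaunt coefficient — the integral of a triple product of spherical harmonics over the sphere.
Checks pass: Σm=0; 6 even; l₃=2∈[2,4].
(2·3+1)(2·1+1)(2·2+1) = 105
Δ: 2! 4! 0! / 7! → 1/105
sum: t=1:−1/4 = -1/4
3j²(3 1 2; 0 0 0) = Δ·Π!·Σ² = 3/35  (sign -1)
sum: t=0:+1/12 = 1/12
3j²(3 1 2; 2 -1 -1) = Δ·Π!·Σ² = 2/21  (sign -1)
combine: 4πI² = 105·3/35·2/21 = 6/7
take √, sign +1: I = 0.26116903

Gaunt coefficient, +0.261169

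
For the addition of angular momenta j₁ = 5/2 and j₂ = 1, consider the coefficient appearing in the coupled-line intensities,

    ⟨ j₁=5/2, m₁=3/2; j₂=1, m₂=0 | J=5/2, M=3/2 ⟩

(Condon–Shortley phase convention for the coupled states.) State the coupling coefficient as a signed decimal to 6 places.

√[6·1!4!1!/7! · 4!1!1!1!4!1!] = √(576/35)
  +(−1)^0/∏(0,1,1,1,3,0)! = 1/6  (running 1/6)
  +(−1)^1/∏(1,0,0,0,4,1)! = -1/24  (running 1/8)
⟨..|..⟩ = √(576/35)·(1/8) = +0.507093

+√(9/35) ≈ +0.507093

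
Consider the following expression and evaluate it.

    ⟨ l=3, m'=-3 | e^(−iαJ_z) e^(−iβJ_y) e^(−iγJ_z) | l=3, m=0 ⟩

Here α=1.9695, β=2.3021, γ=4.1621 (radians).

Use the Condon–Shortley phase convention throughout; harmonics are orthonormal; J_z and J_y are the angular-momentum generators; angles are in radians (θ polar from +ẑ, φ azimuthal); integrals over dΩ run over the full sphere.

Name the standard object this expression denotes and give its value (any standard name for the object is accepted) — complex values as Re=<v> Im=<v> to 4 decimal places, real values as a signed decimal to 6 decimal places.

Wigner D-matrix element, Re=0.2145 Im=-0.0844

This is a Wigner D-matrix element — the rotation-matrix element ⟨l m'| R(α,β,γ) |l m⟩ in the angular-momentum basis.
First d^3_{-3,0}(β=2.3021), then the phase factors e^{-i(-3)α} and e^{-i(0)γ}:
Half-angle: c=0.407529, s=0.913192. N=√(1·720·6·6)=160.996894
Admissible k: 3..3 (factorial args all ≥0)
  k=3: (−1)^0·160.9969/(36)·0.4075^3·0.9132^3 = +0.230503
d^3_{-3,0}(2.3021) = +0.230503
D = (+0.930623-0.365980i)·(+0.230503)·(+1.000000+0.000000i) = +0.214511-0.084359i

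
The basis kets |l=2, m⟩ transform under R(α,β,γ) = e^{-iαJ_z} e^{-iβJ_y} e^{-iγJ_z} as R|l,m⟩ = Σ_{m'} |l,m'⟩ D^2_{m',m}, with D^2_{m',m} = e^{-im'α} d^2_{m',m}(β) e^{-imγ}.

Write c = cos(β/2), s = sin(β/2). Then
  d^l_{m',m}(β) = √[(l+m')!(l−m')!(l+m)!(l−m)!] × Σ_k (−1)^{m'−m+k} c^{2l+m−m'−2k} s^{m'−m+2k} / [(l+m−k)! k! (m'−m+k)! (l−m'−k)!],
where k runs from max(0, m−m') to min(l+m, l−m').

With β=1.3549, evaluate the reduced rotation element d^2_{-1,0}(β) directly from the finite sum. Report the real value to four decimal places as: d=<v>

d=0.2563

d^2_{-1,0}(β=1.3549) via the finite sum:
Half-angle: c=0.779174, s=0.626808. N=√(1·6·2·2)=4.898979
k: max(0,(0)−(-1))=1 … min(2+(0),2−(-1))=2
  k=1: (−1)^0·4.8990/(2)·0.7792^3·0.6268^1 = +0.726295
  k=2: (−1)^1·4.8990/(2)·0.7792^1·0.6268^3 = -0.470017
d^2_{-1,0}(1.3549) = +0.726295 -0.470017 = +0.256278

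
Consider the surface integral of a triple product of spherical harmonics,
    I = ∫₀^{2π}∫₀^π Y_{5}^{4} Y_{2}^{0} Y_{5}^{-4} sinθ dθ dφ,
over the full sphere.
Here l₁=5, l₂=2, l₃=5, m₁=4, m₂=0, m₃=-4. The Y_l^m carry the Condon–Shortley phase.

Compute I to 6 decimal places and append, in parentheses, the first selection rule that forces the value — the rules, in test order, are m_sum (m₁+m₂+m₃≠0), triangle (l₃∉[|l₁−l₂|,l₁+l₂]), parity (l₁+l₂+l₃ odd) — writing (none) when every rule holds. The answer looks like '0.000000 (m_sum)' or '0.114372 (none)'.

-0.097044 (none)

Rules hold: Σm=0, L=12 even, 3≤5≤7.
N = 11·5·11 = 605
Δ = 2!·8!·2!/13! = 1/38610
Racah Σ t=0..2: t=0:+1/2880 t=1:−1/576 t=2:+1/2880 = -1/960
⇒ 3j(5 2 5; 0 0 0)² = 10/429, sgn +1
Racah Σ t=0..1: t=0:+1/20160 t=1:−1/40320 = 1/40320
⇒ 3j(5 2 5; 4 0 -4)² = 6/715, sgn -1
4πI² = N·(3j₀)²·(3jₘ)² = 20/169
I = -1·√(0.118343/4π) = -0.09704356
No selection rule forces the value: the integral is nonzero (none).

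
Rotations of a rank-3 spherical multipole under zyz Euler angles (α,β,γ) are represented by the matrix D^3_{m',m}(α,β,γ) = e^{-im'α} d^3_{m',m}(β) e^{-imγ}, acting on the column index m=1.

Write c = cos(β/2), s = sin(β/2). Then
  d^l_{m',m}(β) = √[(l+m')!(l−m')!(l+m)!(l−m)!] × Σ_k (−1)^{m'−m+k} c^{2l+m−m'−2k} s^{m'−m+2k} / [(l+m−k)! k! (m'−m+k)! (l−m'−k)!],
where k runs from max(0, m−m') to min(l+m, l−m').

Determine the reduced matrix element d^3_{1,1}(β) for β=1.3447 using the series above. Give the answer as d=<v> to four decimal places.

d^3_{1,1}(β=1.3447) via the finite sum:
Half-angle: c=0.782360, s=0.622826. N=√(24·2·24·2)=48.000000
Admissible k: 0..2 (factorial args all ≥0)
  k=0: (−1)^0·48.0000/(48)·0.7824^6·0.6228^0 = +0.229319
  k=1: (−1)^1·48.0000/(6)·0.7824^4·0.6228^2 = -1.162655
  k=2: (−1)^2·48.0000/(8)·0.7824^2·0.6228^4 = +0.552627
d^3_{1,1}(1.3447) = +0.229319 -1.162655 +0.552627 = -0.380708

d=-0.3807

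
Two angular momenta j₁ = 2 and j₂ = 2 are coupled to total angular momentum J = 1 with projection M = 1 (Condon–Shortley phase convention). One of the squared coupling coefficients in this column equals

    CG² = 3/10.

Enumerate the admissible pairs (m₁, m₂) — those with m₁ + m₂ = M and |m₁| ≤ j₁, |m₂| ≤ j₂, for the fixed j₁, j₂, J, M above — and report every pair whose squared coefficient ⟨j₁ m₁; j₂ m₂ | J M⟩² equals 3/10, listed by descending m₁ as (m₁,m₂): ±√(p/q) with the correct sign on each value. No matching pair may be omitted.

Admissible pairs with m₁+m₂ = M = 1: (-1,2), (0,1), (1,0), (2,-1)
  (m₁,m₂)=(2,-1): CG² = 1/5, CG = +√(1/5)
  (m₁,m₂)=(1,0): CG² = 3/10, CG = −√(3/10)   ← matches the target
  (m₁,m₂)=(0,1): CG² = 3/10, CG = +√(3/10)   ← matches the target
  (m₁,m₂)=(-1,2): CG² = 1/5, CG = −√(1/5)
Pairs with CG² = 3/10: (1,0): −√(3/10); (0,1): +√(3/10)

(1,0): −√(3/10); (0,1): +√(3/10)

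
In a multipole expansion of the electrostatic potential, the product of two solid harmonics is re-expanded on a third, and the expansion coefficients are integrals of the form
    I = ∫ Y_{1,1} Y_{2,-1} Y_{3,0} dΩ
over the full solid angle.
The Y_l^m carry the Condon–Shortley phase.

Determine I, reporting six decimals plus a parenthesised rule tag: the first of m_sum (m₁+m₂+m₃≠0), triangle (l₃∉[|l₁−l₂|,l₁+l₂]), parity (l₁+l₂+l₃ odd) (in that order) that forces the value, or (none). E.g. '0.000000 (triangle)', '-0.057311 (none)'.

0.143048 (none)

Checks pass: Σm=0; 6 even; l₃=3∈[1,3].
(2·1+1)(2·2+1)(2·3+1) = 105
Δ: 0! 2! 4! / 7! → 1/105
sum: t=0:+1/4 = 1/4
3j²(1 2 3; 0 0 0) = Δ·Π!·Σ² = 3/35  (sign -1)
sum: t=0:+1/12 = 1/12
3j²(1 2 3; 1 -1 0) = Δ·Π!·Σ² = 1/35  (sign -1)
combine: 4πI² = 105·3/35·1/35 = 9/35
take √, sign +1: I = 0.14304817
No selection rule forces the value: the integral is nonzero (none).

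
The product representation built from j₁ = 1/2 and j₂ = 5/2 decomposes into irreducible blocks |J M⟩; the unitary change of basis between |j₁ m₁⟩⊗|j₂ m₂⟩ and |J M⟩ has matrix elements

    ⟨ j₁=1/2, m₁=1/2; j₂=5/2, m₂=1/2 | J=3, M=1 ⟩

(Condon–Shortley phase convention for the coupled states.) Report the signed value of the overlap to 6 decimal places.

+0.816497  (= +√(2/3))

√[7·0!1!5!/7! · 1!0!3!2!4!2!] = √(96)
  +(−1)^0/∏(0,0,0,3,1,2)! = 1/12  (running 1/12)
⟨..|..⟩ = √(96)·(1/12) = +0.816497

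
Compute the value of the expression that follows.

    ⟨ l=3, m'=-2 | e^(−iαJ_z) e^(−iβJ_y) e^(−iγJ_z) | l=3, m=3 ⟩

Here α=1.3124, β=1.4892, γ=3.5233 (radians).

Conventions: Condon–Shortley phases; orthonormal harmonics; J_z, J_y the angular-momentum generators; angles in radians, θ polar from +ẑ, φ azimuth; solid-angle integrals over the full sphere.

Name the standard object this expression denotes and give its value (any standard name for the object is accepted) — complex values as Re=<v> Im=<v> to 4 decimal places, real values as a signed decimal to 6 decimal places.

This is a Wigner D-matrix element — the rotation-matrix element ⟨l m'| R(α,β,γ) |l m⟩ in the angular-momentum basis.
First d^3_{-2,3}(β=1.4892), then the phase factors e^{-i(-2)α} and e^{-i(3)γ}:
With c≡cos(β/2)=0.735359 and s≡sin(β/2)=0.677678, N=[1·120·720·1]^{1/2}=293.938769
k: max(0,(3)−(-2))=5 … min(3+(3),3−(-2))=5
  k=5: (−1)^0·293.9388/(120)·0.7354^1·0.6777^5 = +0.257449
d^3_{-2,3}(1.4892) = +0.257449
Attach z-rotation phases: D = e^{-i(-2)(1.3124)}·(+0.257449)·e^{-i(3)(3.5233)} = -0.023426-0.256381i

Wigner D-matrix element, Re=-0.0234 Im=-0.2564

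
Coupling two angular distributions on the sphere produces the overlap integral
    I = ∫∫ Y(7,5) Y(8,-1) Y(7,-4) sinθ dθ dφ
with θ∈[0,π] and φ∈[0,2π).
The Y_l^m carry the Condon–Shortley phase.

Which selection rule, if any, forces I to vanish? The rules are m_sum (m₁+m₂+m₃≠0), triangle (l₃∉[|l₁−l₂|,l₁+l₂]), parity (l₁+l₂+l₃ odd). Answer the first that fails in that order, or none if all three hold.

none

azimuthal sum: 5 − 1 − 4 = 0  ✓
1 ≤ 7 ≤ 15 (triangle on l)  ✓
L = 7 + 8 + 7 = 22 (even)  ✓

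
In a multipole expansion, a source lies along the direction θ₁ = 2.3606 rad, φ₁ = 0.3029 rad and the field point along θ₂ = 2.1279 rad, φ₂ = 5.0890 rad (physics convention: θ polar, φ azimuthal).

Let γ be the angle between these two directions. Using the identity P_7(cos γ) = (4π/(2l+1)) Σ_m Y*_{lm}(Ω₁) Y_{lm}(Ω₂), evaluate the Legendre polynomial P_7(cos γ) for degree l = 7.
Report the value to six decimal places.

Expand P_7 via completeness: Σ_{m} conj(Y_{7,m}) at Ω₁ times Y_{7,m} at Ω₂ —
  m=-7: (-0.02238 + 0.03654j) × (-0.07683 + 0.13888j) = -0.00336 - 0.00592j  (running Σ = -0.00336 - 0.00592j)
  m=-6: (0.03948 - 0.15685j) × (-0.23514 - 0.28556j) = -0.05408 + 0.02561j  (running Σ = -0.05743 + 0.01969j)
  m=-5: (0.01984 + 0.35202j) × (0.40524 - 0.13082j) = 0.05409 + 0.14006j  (running Σ = -0.00334 + 0.15975j)
  m=-4: (-0.16008 - 0.42632j) × (-0.00821 + 0.12746j) = 0.05565 - 0.01690j  (running Σ = 0.05231 + 0.14285j)
  m=-3: (0.14456 + 0.18546j) × (0.26155 + 0.12344j) = 0.01492 + 0.06635j  (running Σ = 0.06723 + 0.20920j)
  m=-2: (0.18569 + 0.12863j) × (-0.19892 + 0.18652j) = -0.06093 + 0.00905j  (running Σ = 0.00630 + 0.21825j)
  m=-1: (-0.33437 - 0.10450j) × (0.06835 + 0.17281j) = -0.00479 - 0.06492j  (running Σ = 0.00151 + 0.15332j)
  m=0: (-0.12736 + 0.00000j) × (-0.29872 + 0.00000j) = 0.03805 + 0.00000j  (running Σ = 0.03955 + 0.15332j)
  m=1: (0.33437 - 0.10450j) × (-0.06835 + 0.17281j) = -0.00479 + 0.06492j  (running Σ = 0.03476 + 0.21825j)
  m=2: (0.18569 - 0.12863j) × (-0.19892 - 0.18652j) = -0.06093 - 0.00905j  (running Σ = -0.02617 + 0.20920j)
  m=3: (-0.14456 + 0.18546j) × (-0.26155 + 0.12344j) = 0.01492 - 0.06635j  (running Σ = -0.01126 + 0.14285j)
  m=4: (-0.16008 + 0.42632j) × (-0.00821 - 0.12746j) = 0.05565 + 0.01690j  (running Σ = 0.04440 + 0.15975j)
  m=5: (-0.01984 + 0.35202j) × (-0.40524 - 0.13082j) = 0.05409 - 0.14006j  (running Σ = 0.09849 + 0.01969j)
  m=6: (0.03948 + 0.15685j) × (-0.23514 + 0.28556j) = -0.05408 - 0.02561j  (running Σ = 0.04441 - 0.00592j)
  m=7: (0.02238 + 0.03654j) × (0.07683 + 0.13888j) = -0.00336 + 0.00592j  (running Σ = 0.04106 - 0.00000j)
Σ over m = 0.04106 - 0.00000j; ×(4π/15) → 0.03440 - 0.00000j. Real part: 0.034396

0.034396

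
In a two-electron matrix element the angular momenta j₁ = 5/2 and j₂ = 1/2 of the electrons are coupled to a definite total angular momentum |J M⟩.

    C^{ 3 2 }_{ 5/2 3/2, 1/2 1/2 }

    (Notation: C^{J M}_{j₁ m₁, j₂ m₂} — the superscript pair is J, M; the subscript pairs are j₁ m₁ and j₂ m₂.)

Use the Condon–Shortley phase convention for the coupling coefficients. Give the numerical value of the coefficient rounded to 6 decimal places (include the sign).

+√(5/6) = +0.912871

triangle: 0!×5!×1!/7! = 120/5040
(j±m)!: 4!×1!×1!×0!×5!×1! = 2880
prefactor² = (2J+1)×Δ×N² = 480
  k=0: +1/(0!×0!×1!×1!×4!×0!) = 1/24
Σ = 1/24  ⇒  CG² = 480×(1/24)² = 5/6
CG = +√(5/6) = +0.912871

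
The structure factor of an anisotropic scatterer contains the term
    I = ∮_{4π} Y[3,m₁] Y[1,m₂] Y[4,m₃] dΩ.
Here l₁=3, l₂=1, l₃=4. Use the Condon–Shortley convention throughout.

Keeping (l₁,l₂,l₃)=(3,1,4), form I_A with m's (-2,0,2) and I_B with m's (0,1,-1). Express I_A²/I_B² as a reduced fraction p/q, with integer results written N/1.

6/5

Same 3,1,4: normalisation and zero-m 3j drop out of the ratio.
A: Δ: 0! 6! 2! / 9! → 1/252; sum: t=0:+1/120 = 1/120; 3j²(3 1 4; -2 0 2) = Δ·Π!·Σ² = 1/21  (sign +1)
B: Δ: 0! 6! 2! / 9! → 1/252; sum: t=0:+1/72 = 1/72; 3j²(3 1 4; 0 1 -1) = Δ·Π!·Σ² = 5/126  (sign -1)
I_A²/I_B² = (1/21)/(5/126) = 6/5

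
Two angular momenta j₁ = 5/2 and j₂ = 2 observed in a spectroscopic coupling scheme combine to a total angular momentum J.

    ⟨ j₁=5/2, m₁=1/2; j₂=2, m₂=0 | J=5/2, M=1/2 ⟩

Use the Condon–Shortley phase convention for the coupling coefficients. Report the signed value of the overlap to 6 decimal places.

-0.478091  (= −√(8/35))

triangle: 2!×3!×2!/8! = 24/40320
(j±m)!: 3!×2!×2!×2!×3!×2! = 576
prefactor² = (2J+1)×Δ×N² = 72/35
  k=0: +1/(0!×2!×2!×2!×1!×0!) = 1/8
  k=1: −1/(1!×1!×1!×1!×2!×1!) = -1/2
  k=2: +1/(2!×0!×0!×0!×3!×2!) = 1/24
Σ = -1/3  ⇒  CG² = 72/35×(-1/3)² = 8/35
CG = −√(8/35) = -0.478091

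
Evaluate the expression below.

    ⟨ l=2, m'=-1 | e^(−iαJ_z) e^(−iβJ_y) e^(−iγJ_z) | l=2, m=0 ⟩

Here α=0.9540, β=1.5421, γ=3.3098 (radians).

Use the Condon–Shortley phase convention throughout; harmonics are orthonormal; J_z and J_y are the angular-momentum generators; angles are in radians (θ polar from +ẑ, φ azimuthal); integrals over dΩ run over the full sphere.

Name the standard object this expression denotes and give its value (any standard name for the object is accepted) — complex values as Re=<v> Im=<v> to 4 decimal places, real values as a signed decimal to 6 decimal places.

Wigner D-matrix element, Re=0.0203 Im=0.0287

This is a Wigner D-matrix element — the rotation-matrix element ⟨l m'| R(α,β,γ) |l m⟩ in the angular-momentum basis.
D^2_{-1,0}(0.9540,1.5421,3.3098) = e^{-i·-1·0.9540}·d^2_{-1,0}(1.5421)·e^{-i·0·3.3098}. Compute d first:
c=cos(1.542100/2)=0.717179, s=sin(1.542100/2)=0.696889; N=√[1·6·2·2]=4.898979
k: max(0,(0)−(-1))=1 … min(2+(0),2−(-1))=2
  k=1: (−1)^0·4.8990/(2)·0.7172^3·0.6969^1 = +0.629684
  k=2: (−1)^1·4.8990/(2)·0.7172^1·0.6969^3 = -0.594557
d^2_{-1,0}(1.5421) = +0.629684 -0.594557 = +0.035126
D = (+0.578425+0.815736i)·(+0.035126)·(+1.000000+0.000000i) = +0.020318+0.028654i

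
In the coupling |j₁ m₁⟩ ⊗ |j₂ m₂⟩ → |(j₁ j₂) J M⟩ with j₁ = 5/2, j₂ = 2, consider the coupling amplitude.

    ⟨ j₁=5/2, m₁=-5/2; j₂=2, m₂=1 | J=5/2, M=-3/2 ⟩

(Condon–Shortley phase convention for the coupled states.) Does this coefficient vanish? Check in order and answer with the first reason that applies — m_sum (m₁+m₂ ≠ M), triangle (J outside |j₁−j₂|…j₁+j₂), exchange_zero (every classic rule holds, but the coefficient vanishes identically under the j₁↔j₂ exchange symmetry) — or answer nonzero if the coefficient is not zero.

nonzero

m-sum: m₁+m₂ = -5/2+1 = -3/2, M = -3/2  ✓
triangle: |j₁−j₂| = 1/2 ≤ J = 5/2 ≤ j₁+j₂ = 9/2  ✓
exchange: j₁≠j₂ or m₁≠m₂ — the exchange symmetry imposes no constraint here
value check: CG = +√(3/7) = +0.654654 ≠ 0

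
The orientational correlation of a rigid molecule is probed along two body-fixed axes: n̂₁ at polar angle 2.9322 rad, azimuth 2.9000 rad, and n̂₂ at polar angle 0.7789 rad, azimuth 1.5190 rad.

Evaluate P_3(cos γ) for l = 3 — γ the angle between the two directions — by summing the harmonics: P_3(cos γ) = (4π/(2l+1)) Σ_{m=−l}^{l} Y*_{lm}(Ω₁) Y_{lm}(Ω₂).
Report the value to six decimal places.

Term-by-term m-sum for l=3 (normalisation 4π/7 = 1.795196):
  m=-3: Y*=-0.002805+0.002484i  Y=-0.022386+0.142902i  product -0.000292-0.000457i
  m=-2: Y*=-0.038249+0.020068i  Y=-0.357016-0.037117i  product +0.014400-0.005745i
  m=-1: Y*=-0.246817+0.060817i  Y=+0.018013-0.347459i  product +0.016685+0.086854i
  m=+0: Y*=-0.651190-0.000000i  Y=-0.124164+0.000000i  product +0.080854+0.000000i
  m=+1: Y*=+0.246817+0.060817i  Y=-0.018013-0.347459i  product +0.016685-0.086854i
  m=+2: Y*=-0.038249-0.020068i  Y=-0.357016+0.037117i  product +0.014400+0.005745i
  m=+3: Y*=+0.002805+0.002484i  Y=+0.022386+0.142902i  product -0.000292+0.000457i
Σ over m = +0.142441-0.000000i; ×(4π/7) → +0.255710-0.000000i. Real part: 0.255710

0.255710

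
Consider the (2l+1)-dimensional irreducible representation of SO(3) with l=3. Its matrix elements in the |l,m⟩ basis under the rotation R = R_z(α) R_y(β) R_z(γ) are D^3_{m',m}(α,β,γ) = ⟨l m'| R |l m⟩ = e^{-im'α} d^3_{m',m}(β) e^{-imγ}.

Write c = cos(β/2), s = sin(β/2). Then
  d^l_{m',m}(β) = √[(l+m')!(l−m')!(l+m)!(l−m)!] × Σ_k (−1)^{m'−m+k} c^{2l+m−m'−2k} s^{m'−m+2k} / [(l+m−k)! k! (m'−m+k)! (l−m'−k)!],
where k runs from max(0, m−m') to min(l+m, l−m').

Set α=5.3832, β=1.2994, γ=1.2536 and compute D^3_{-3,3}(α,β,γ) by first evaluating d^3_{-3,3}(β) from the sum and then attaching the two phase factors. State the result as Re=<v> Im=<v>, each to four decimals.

Re=0.0482 Im=-0.0087

Split into d^3_{-3,3}(β=1.2994) × two z-phases.
Half-angle: c=0.796265, s=0.604948. N=√(1·720·720·1)=720.000000
k∈{6} keeps every argument non-negative
  k=6: (−1)^0·720.0000/(720)·0.7963^0·0.6049^6 = +0.049012
d^3_{-3,3}(1.2994) = +0.049012
Attach z-rotation phases: D = e^{-i(-3)(5.3832)}·(+0.049012)·e^{-i(3)(1.2536)} = +0.048242-0.008658i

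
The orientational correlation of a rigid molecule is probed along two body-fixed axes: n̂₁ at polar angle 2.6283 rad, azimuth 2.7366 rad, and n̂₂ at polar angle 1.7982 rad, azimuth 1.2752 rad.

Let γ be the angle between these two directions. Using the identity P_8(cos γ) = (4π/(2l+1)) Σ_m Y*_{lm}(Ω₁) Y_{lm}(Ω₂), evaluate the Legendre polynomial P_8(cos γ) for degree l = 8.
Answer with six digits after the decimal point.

-0.149612

Term-by-term m-sum for l=8 (normalisation 4π/17 = 0.739198):
  m=-8: Y*=(-0.001734, 0.000171)  Y=(-0.298351, 0.293277)  product (0.000467, -0.000560)
  m=-7: Y*=(-0.011788, -0.003732)  Y=(0.340140, 0.185103)  product (-0.003319, -0.003452)
  m=-6: Y*=(-0.041496, -0.035785)  Y=(-0.015402, 0.074911)  product (0.003320, -0.002557)
  m=-5: Y*=(-0.074381, -0.152356)  Y=(0.358501, -0.033370)  product (-0.031750, -0.052138)
  m=-4: Y*=(-0.018082, -0.367408)  Y=(-0.017727, -0.043322)  product (-0.015596, 0.007297)
  m=-3: Y*=(0.179804, -0.483816)  Y=(0.251117, -0.204738)  product (-0.053904, -0.158307)
  m=-2: Y*=(0.224452, -0.235770)  Y=(-0.083031, -0.055738)  product (-0.031778, 0.007066)
  m=-1: Y*=(-0.206882, 0.088688)  Y=(0.088426, -0.290380)  product (0.007460, 0.067917)
  m=+0: Y*=(-0.415091, -0.000000)  Y=(-0.115162, 0.000000)  product (0.047803, 0.000000)
  m=+1: Y*=(0.206882, 0.088688)  Y=(-0.088426, -0.290380)  product (0.007460, -0.067917)
  m=+2: Y*=(0.224452, 0.235770)  Y=(-0.083031, 0.055738)  product (-0.031778, -0.007066)
  m=+3: Y*=(-0.179804, -0.483816)  Y=(-0.251117, -0.204738)  product (-0.053904, 0.158307)
  m=+4: Y*=(-0.018082, 0.367408)  Y=(-0.017727, 0.043322)  product (-0.015596, -0.007297)
  m=+5: Y*=(0.074381, -0.152356)  Y=(-0.358501, -0.033370)  product (-0.031750, 0.052138)
  m=+6: Y*=(-0.041496, 0.035785)  Y=(-0.015402, -0.074911)  product (0.003320, 0.002557)
  m=+7: Y*=(0.011788, -0.003732)  Y=(-0.340140, 0.185103)  product (-0.003319, 0.003452)
  m=+8: Y*=(-0.001734, -0.000171)  Y=(-0.298351, -0.293277)  product (0.000467, 0.000560)
Σ over m = (-0.202397, -0.000000); ×(4π/17) → (-0.149612, -0.000000). Real part: -0.149612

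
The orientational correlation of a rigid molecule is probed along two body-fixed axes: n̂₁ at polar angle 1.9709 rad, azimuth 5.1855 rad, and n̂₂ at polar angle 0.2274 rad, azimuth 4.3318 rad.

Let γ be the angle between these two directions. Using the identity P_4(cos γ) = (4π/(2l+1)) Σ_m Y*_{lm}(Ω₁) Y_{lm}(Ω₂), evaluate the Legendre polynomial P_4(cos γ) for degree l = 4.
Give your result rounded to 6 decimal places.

Expand P_4 via completeness: Σ_{m} conj(Y_{4,m}) at Ω₁ times Y_{4,m} at Ω₂ —
  term(m=-4) = -0.000351-0.000098i   from Y*(Ω₁)=-0.100667+0.302106i, Y(Ω₂)=+0.000055+0.001142i
  term(m=-3) = +0.004451-0.002919i   from Y*(Ω₁)=+0.376548-0.057473i, Y(Ω₂)=+0.012707-0.005813i
  term(m=-2) = -0.000230+0.001674i   from Y*(Ω₁)=-0.010296-0.014283i, Y(Ω₂)=-0.069481-0.066194i
  term(m=-1) = +0.081853+0.093874i   from Y*(Ω₁)=+0.149870-0.292781i, Y(Ω₂)=-0.140663+0.351574i
  term(m=+0) = -0.050565-0.000000i   from Y*(Ω₁)=-0.078911-0.000000i, Y(Ω₂)=+0.640784+0.000000i
  term(m=+1) = +0.081853-0.093874i   from Y*(Ω₁)=-0.149870-0.292781i, Y(Ω₂)=+0.140663+0.351574i
  term(m=+2) = -0.000230-0.001674i   from Y*(Ω₁)=-0.010296+0.014283i, Y(Ω₂)=-0.069481+0.066194i
  term(m=+3) = +0.004451+0.002919i   from Y*(Ω₁)=-0.376548-0.057473i, Y(Ω₂)=-0.012707-0.005813i
  term(m=+4) = -0.000351+0.000098i   from Y*(Ω₁)=-0.100667-0.302106i, Y(Ω₂)=+0.000055-0.001142i
Accumulated sum +0.120880+0.000000i; after 4π/(2l+1) scaling, +0.168781+0.000000i ⇒ P_4 = 0.168781

0.168781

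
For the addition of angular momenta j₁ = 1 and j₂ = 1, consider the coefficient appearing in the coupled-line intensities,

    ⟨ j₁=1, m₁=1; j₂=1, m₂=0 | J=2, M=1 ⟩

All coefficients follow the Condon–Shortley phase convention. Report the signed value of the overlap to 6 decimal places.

+0.707107

triangle: 0!*2!*2!/5! = 4/120
(j±m)!: 2!*0!*1!*1!*3!*1! = 12
prefactor² = (2J+1)*Δ*N² = 2
  k=0: +1/(0!*0!*0!*1!*2!*1!) = 1/2
Σ = 1/2  ⇒  CG² = 2*(1/2)² = 1/2
CG = +√(1/2) = +0.707107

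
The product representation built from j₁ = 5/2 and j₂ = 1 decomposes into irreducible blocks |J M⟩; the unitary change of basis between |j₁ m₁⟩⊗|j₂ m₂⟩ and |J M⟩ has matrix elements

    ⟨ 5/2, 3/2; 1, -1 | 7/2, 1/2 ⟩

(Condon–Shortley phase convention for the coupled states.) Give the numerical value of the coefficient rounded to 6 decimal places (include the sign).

√[8·0!5!2!/8! · 4!1!0!2!4!3!] = √(2304/7)
  +(−1)^0/∏(0,0,1,0,4,2)! = 1/48  (running 1/48)
⟨..|..⟩ = √(2304/7)·(1/48) = +0.377964

+0.377964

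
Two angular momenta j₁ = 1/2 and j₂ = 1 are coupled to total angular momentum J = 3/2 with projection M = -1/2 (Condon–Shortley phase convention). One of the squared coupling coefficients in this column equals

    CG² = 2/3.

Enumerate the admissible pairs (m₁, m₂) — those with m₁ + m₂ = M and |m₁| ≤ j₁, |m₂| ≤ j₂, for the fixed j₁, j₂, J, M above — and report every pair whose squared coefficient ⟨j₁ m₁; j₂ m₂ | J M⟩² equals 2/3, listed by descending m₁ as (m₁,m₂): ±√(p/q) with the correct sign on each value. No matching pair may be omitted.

Admissible pairs with m₁+m₂ = M = -1/2: (-1/2,0), (1/2,-1)
  (m₁,m₂)=(1/2,-1): CG² = 1/3, CG = +√(1/3)
  (m₁,m₂)=(-1/2,0): CG² = 2/3, CG = +√(2/3)   ← matches the target
Pairs with CG² = 2/3: (-1/2,0): +√(2/3)

(-1/2,0): +√(2/3)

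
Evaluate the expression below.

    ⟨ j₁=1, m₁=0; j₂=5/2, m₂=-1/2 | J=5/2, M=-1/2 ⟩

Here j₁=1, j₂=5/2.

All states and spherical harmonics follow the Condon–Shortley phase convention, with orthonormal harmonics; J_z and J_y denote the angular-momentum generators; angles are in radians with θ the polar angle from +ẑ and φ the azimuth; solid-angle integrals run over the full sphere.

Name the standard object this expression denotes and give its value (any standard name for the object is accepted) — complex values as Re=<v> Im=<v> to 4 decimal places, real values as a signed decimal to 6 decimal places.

Clebsch–Gordan coefficient, +√(1/35) ≈ +0.169031

This is a Clebsch–Gordan (vector-coupling) coefficient.
triangle: 1!·1!·4!/7! = 24/5040
(j±m)!: 1!·1!·2!·3!·2!·3! = 144
prefactor² = (2J+1)·Δ·N² = 144/35
  k=0: +1/(0!·1!·1!·2!·0!·2!) = 1/4
  k=1: −1/(1!·0!·0!·1!·1!·3!) = -1/6
Σ = 1/12  ⇒  CG² = 144/35·(1/12)² = 1/35
CG = +√(1/35) = +0.169031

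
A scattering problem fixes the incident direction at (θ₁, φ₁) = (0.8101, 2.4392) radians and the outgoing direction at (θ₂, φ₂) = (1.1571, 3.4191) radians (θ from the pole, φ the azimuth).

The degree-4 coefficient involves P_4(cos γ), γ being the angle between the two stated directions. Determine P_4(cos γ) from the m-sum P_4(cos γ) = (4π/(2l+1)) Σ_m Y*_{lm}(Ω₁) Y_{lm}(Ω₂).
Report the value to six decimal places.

-0.428097

Term-by-term m-sum for l=4 (normalisation 4π/9 = 1.396263):
  term(m=-4) = (-0.026994, 0.026598)   from Y*(Ω₁)=(-0.115176, -0.039711), Y(Ω₂)=(0.138309, -0.278622)
  term(m=-3) = (-0.124111, -0.025403)   from Y*(Ω₁)=(0.167602, 0.281911), Y(Ω₂)=(-0.259963, 0.285696)
  term(m=-2) = (-0.005701, -0.013908)   from Y*(Ω₁)=(0.067499, -0.402851), Y(Ω₂)=(0.031275, -0.019392)
  term(m=-1) = (-0.014013, 0.020888)   from Y*(Ω₁)=(-0.058997, 0.049935), Y(Ω₂)=(0.312974, -0.089153)
  term(m=+0) = (0.035037, 0.000000)   from Y*(Ω₁)=(-0.354606, -0.000000), Y(Ω₂)=(-0.098805, 0.000000)
  term(m=+1) = (-0.014013, -0.020888)   from Y*(Ω₁)=(0.058997, 0.049935), Y(Ω₂)=(-0.312974, -0.089153)
  term(m=+2) = (-0.005701, 0.013908)   from Y*(Ω₁)=(0.067499, 0.402851), Y(Ω₂)=(0.031275, 0.019392)
  term(m=+3) = (-0.124111, 0.025403)   from Y*(Ω₁)=(-0.167602, 0.281911), Y(Ω₂)=(0.259963, 0.285696)
  term(m=+4) = (-0.026994, -0.026598)   from Y*(Ω₁)=(-0.115176, 0.039711), Y(Ω₂)=(0.138309, 0.278622)
Accumulated sum (-0.306602, 0.000000); after 4π/(2l+1) scaling, (-0.428097, 0.000000) ⇒ P_4 = -0.428097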